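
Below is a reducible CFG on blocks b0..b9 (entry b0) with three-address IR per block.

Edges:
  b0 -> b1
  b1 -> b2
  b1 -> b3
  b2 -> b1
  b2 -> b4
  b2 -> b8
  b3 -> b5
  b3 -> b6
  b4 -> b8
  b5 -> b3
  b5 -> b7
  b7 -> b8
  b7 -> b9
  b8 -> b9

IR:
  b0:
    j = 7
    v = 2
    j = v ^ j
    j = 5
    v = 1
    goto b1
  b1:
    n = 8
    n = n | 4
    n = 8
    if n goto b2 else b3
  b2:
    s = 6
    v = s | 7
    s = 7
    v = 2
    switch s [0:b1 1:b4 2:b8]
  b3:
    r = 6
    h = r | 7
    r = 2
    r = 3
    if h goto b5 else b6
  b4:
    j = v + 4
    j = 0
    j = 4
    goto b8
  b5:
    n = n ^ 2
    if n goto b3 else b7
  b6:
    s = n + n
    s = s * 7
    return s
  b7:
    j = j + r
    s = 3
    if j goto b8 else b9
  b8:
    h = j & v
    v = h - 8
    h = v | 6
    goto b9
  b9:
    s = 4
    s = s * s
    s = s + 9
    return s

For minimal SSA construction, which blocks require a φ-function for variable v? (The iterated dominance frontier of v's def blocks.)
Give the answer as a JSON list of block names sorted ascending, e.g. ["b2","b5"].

idom tree: b1←b0 b2←b1 b3←b1 b4←b2 b5←b3 b6←b3 b7←b5 b8←b1 b9←b1
Dom at joins:
  b1: preds {b0,b2}: {b0} ∩ {b0,b1,b2} = {b0}; idom=b0
  b3: preds {b1,b5}: {b0,b1} ∩ {b0,b1,b3,b5} = {b0,b1}; idom=b1
  b8: preds {b2,b4,b7}: {b0,b1,b2} ∩ {b0,b1,b2,b4} ∩ {b0,b1,b3,b5,b7} = {b0,b1}; idom=b1
  b9: preds {b7,b8}: {b0,b1,b3,b5,b7} ∩ {b0,b1,b8} = {b0,b1}; idom=b1

Frontier:
  b1←b0: walk · to b0
  b1←b2: walk b2→b1 to b0
  b3←b1: walk · to b1
  b3←b5: walk b5→b3 to b1
  b8←b2: walk b2 to b1
  b8←b4: walk b4→b2 to b1
  b8←b7: walk b7→b5→b3 to b1
  b9←b7: walk b7→b5→b3 to b1
  b9←b8: walk b8 to b1
  DF(b0)=∅
  DF(b1)={b1}
  DF(b2)={b1,b8}
  DF(b3)={b3,b8,b9}
  DF(b4)={b8}
  DF(b5)={b3,b8,b9}
  DF(b6)=∅
  DF(b7)={b8,b9}
  DF(b8)={b9}
  DF(b9)=∅

φ for v: defs {b0,b2,b8}
  DF⁺ = {b1,b8,b9}

Answer: ["b1", "b8", "b9"]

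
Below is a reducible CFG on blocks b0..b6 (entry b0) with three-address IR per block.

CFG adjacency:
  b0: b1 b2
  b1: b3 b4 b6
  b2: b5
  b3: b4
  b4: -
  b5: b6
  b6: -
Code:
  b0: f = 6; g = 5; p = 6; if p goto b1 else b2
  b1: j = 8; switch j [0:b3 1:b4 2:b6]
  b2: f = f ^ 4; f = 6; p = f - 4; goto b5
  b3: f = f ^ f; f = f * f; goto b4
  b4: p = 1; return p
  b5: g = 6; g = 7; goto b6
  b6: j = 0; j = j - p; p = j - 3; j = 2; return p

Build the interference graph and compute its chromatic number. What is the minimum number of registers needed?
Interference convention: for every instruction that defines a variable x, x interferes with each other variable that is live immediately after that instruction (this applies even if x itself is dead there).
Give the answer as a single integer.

Answer: 3

Derivation:
Block summaries:
  b0 def {f,g,p} use ∅
  b1 def {j} use ∅
  b2 def {f,p} use {f}
  b3 def {f} use {f}
  b4 def {p} use ∅
  b5 def {g} use ∅
  b6 def {j,p} use {p}

Backward fixpoint:
  b0: in=∅ out={f,p}
  b1: in={f,p} out={f,p}
  b2: in={f} out={p}
  b3: in={f} out=∅
  b4: in=∅ out=∅
  b5: in={p} out={p}
  b6: in={p} out=∅

Interference:
  f↔{g,j,p}
  g↔{f,p}
  j↔{f,p}
  p↔{f,g,j}

Colouring:
  {f,g,p} pairwise interfere (3-clique) ⇒ χ ≥ 3
  assign f→R0 g→R2 j→R2 p→R1 — no edge inside a register ⇒ χ ≤ 3
  χ = 3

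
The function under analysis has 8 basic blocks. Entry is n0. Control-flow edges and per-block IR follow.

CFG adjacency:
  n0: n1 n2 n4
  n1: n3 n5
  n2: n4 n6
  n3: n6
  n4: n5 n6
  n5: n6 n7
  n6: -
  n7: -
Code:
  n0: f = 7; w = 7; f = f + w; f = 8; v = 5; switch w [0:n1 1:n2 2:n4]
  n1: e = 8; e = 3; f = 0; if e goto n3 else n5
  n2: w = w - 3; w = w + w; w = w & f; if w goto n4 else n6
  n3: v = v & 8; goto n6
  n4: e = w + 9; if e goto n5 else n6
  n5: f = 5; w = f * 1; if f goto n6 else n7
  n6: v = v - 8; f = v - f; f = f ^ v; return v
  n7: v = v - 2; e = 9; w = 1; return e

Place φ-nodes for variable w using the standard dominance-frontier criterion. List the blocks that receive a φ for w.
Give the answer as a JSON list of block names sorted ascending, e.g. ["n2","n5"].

Answer: ["n4", "n5", "n6"]

Working:
idom tree: n1←n0 n2←n0 n3←n1 n4←n0 n5←n0 n6←n0 n7←n5
Join-block Dom:
  n4: preds {n0,n2}: {n0} ∩ {n0,n2} = {n0}; idom=n0
  n5: preds {n1,n4}: {n0,n1} ∩ {n0,n4} = {n0}; idom=n0
  n6: preds {n2,n3,n4,n5}: {n0,n2} ∩ {n0,n1,n3} ∩ {n0,n4} ∩ {n0,n5} = {n0}; idom=n0

Frontier:
  n4←n0: walk · to n0
  n4←n2: walk n2 to n0
  n5←n1: walk n1 to n0
  n5←n4: walk n4 to n0
  n6←n2: walk n2 to n0
  n6←n3: walk n3→n1 to n0
  n6←n4: walk n4 to n0
  n6←n5: walk n5 to n0
  DF(n0)=∅
  DF(n1)={n5,n6}
  DF(n2)={n4,n6}
  DF(n3)={n6}
  DF(n4)={n5,n6}
  DF(n5)={n6}
  DF(n6)=∅
  DF(n7)=∅

φ for w: defs {n0,n2,n5,n7}
  DF⁺ = {n4,n5,n6}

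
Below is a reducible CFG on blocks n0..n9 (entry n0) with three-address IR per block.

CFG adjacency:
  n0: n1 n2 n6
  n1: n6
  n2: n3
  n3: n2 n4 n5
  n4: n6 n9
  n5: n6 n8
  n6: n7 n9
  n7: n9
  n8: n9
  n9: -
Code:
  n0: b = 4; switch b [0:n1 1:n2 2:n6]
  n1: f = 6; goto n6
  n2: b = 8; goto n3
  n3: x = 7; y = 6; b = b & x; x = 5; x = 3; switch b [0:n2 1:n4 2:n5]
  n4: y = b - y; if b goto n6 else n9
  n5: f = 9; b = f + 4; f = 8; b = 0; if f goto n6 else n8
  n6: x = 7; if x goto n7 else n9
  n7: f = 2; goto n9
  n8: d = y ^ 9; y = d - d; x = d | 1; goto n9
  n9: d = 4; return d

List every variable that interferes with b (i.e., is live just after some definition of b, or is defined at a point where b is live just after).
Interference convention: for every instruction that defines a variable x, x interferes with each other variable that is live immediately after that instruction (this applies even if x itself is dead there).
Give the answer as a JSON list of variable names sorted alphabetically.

def/use:
  n0: def={b} ue=∅
  n1: def={f} ue=∅
  n2: def={b} ue=∅
  n3: def={b,x,y} ue={b}
  n4: def={y} ue={b,y}
  n5: def={b,f} ue=∅
  n6: def={x} ue=∅
  n7: def={f} ue=∅
  n8: def={d,x,y} ue={y}
  n9: def={d} ue=∅

Liveness:
  live n0: ∅→∅
  live n1: ∅→∅
  live n2: ∅→{b}
  live n3: {b}→{b,y}
  live n4: {b,y}→∅
  live n5: {y}→{y}
  live n6: ∅→∅
  live n7: ∅→∅
  live n8: {y}→∅
  live n9: ∅→∅

Interference:
  b↔{f,x,y}
  d↔{y}
  f↔{b,y}
  x↔{b,y}
  y↔{b,d,f,x}

N(b) = ["f", "x", "y"]

Answer: ["f", "x", "y"]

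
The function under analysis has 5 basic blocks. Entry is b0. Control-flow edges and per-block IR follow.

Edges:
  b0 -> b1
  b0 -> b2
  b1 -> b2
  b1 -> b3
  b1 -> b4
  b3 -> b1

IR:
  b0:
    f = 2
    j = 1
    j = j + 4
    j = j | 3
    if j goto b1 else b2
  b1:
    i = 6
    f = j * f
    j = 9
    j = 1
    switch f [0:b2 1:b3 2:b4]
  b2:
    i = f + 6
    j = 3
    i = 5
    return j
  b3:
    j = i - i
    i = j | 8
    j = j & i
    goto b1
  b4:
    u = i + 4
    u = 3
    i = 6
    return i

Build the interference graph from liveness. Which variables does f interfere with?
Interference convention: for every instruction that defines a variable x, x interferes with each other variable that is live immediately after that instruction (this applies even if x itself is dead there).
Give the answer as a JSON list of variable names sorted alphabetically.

Per-block:
  b0: {f,j} / ∅
  b1: {f,i,j} / {f,j}
  b2: {i,j} / {f}
  b3: {i,j} / {i}
  b4: {i,u} / {i}

Live sets:
  b0: in=∅ out={f,j}
  b1: in={f,j} out={f,i}
  b2: in={f} out=∅
  b3: in={f,i} out={f,j}
  b4: in={i} out=∅

Interfere edges:
  f↔{i,j}
  i↔{f,j}
  j↔{f,i}
  u↔∅

N(f) = ["i", "j"]

Answer: ["i", "j"]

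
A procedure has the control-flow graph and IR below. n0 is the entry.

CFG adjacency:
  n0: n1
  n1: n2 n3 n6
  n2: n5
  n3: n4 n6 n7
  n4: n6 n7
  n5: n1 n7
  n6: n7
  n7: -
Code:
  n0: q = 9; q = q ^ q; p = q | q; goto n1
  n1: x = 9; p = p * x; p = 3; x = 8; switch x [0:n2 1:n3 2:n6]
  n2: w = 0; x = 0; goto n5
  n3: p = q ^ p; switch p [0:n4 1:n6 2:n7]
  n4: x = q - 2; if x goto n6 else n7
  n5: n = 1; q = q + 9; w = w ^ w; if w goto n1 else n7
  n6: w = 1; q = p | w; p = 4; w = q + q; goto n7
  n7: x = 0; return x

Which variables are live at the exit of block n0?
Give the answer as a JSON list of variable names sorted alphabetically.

def/use:
  n0: def={p,q} ue=∅
  n1: def={p,x} ue={p}
  n2: def={w,x} ue=∅
  n3: def={p} ue={p,q}
  n4: def={x} ue={q}
  n5: def={n,q,w} ue={q,w}
  n6: def={p,q,w} ue={p}
  n7: def={x} ue=∅

Backward fixpoint:
  live n0: ∅→{p,q}
  live n1: {p,q}→{p,q}
  live n2: {p,q}→{p,q,w}
  live n3: {p,q}→{p,q}
  live n4: {p,q}→{p}
  live n5: {p,q,w}→{p,q}
  live n6: {p}→∅
  live n7: ∅→∅

live-out(n0) = ["p", "q"]

Answer: ["p", "q"]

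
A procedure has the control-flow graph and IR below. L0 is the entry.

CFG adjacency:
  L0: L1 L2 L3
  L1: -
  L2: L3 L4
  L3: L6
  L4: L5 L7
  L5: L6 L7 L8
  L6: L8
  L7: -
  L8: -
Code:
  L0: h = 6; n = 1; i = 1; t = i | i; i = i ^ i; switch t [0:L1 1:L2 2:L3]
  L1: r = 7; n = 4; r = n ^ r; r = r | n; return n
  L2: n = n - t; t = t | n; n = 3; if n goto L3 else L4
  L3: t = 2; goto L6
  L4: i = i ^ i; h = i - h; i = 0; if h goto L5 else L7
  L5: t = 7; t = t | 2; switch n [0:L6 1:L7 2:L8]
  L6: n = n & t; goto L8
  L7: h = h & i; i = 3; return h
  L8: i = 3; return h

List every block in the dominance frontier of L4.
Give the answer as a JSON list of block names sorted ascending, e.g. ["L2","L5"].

idom tree: L1←L0 L2←L0 L3←L0 L4←L2 L5←L4 L6←L0 L7←L4 L8←L0
Dom∩ at merges:
  L3: preds {L0,L2}: {L0} ∩ {L0,L2} = {L0}; idom=L0
  L6: preds {L3,L5}: {L0,L3} ∩ {L0,L2,L4,L5} = {L0}; idom=L0
  L7: preds {L4,L5}: {L0,L2,L4} ∩ {L0,L2,L4,L5} = {L0,L2,L4}; idom=L4
  L8: preds {L5,L6}: {L0,L2,L4,L5} ∩ {L0,L6} = {L0}; idom=L0

Frontier:
  L3←L0: walk · to L0
  L3←L2: walk L2 to L0
  L6←L3: walk L3 to L0
  L6←L5: walk L5→L4→L2 to L0
  L7←L4: walk · to L4
  L7←L5: walk L5 to L4
  L8←L5: walk L5→L4→L2 to L0
  L8←L6: walk L6 to L0
  L0 → ∅
  L1 → ∅
  L2 → {L3,L6,L8}
  L3 → {L6}
  L4 → {L6,L8}
  L5 → {L6,L7,L8}
  L6 → {L8}
  L7 → ∅
  L8 → ∅

DF(L4) = ["L6", "L8"]

Answer: ["L6", "L8"]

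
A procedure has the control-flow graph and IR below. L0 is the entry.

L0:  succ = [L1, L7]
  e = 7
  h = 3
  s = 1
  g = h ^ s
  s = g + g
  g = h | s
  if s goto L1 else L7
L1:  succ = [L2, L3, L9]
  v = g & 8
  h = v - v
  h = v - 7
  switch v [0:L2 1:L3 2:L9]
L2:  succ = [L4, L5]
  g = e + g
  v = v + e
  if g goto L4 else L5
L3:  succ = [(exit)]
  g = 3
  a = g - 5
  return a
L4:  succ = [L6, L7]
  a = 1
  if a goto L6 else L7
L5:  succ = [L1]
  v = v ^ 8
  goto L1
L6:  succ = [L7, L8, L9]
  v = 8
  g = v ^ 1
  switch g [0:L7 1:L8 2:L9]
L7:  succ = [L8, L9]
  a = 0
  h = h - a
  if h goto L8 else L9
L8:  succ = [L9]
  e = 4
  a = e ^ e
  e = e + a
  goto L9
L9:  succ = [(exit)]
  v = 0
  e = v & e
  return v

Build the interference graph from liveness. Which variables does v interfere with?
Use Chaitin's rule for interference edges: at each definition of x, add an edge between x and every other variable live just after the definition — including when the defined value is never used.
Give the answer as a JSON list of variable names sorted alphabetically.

def/use:
  L0: def={e,g,h,s} ue=∅
  L1: def={h,v} ue={g}
  L2: def={g,v} ue={e,g,v}
  L3: def={a,g} ue=∅
  L4: def={a} ue=∅
  L5: def={v} ue={v}
  L6: def={g,v} ue=∅
  L7: def={a,h} ue={h}
  L8: def={a,e} ue=∅
  L9: def={e,v} ue={e}

Liveness:
  L0: in=∅ out={e,g,h}
  L1: in={e,g} out={e,g,h,v}
  L2: in={e,g,h,v} out={e,g,h,v}
  L3: in=∅ out=∅
  L4: in={e,h} out={e,h}
  L5: in={e,g,v} out={e,g}
  L6: in={e,h} out={e,h}
  L7: in={e,h} out={e}
  L8: in=∅ out={e}
  L9: in={e} out=∅

Interfere edges:
  a — {e,h}
  e — {a,g,h,s,v}
  g — {e,h,s,v}
  h — {a,e,g,s,v}
  s — {e,g,h}
  v — {e,g,h}

N(v) = ["e", "g", "h"]

Answer: ["e", "g", "h"]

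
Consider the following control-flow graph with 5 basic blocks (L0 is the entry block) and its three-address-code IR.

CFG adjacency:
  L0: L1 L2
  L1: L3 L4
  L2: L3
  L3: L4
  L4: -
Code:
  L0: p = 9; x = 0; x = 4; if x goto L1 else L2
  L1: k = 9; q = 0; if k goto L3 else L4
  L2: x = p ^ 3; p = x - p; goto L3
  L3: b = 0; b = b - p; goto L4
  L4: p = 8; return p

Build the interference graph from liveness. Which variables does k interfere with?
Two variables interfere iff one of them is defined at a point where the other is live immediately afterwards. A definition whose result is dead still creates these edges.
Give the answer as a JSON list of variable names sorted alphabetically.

Per-block:
  L0 def {p,x} use ∅
  L1 def {k,q} use ∅
  L2 def {p,x} use {p}
  L3 def {b} use {p}
  L4 def {p} use ∅

Live sets:
  L0 li=∅ lo={p}
  L1 li={p} lo={p}
  L2 li={p} lo={p}
  L3 li={p} lo=∅
  L4 li=∅ lo=∅

Interfere edges:
  b↔{p}
  k↔{p,q}
  p↔{b,k,q,x}
  q↔{k,p}
  x↔{p}

N(k) = ["p", "q"]

Answer: ["p", "q"]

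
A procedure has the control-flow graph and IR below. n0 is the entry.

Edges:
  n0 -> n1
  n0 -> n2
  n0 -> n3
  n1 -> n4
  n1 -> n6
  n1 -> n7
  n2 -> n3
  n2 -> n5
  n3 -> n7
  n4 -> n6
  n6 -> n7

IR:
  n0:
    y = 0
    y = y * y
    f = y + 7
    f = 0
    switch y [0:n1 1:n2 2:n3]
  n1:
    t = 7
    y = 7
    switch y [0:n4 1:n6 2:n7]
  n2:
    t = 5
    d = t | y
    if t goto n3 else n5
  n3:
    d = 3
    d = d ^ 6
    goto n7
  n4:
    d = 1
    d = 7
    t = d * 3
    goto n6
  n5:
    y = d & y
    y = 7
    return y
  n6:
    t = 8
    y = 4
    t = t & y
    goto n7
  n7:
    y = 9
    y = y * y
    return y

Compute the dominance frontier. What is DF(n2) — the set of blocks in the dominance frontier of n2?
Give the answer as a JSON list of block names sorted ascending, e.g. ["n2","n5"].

idom tree: n1←n0 n2←n0 n3←n0 n4←n1 n5←n2 n6←n1 n7←n0
Dom∩ at merges:
  n3: preds {n0,n2}: {n0} ∩ {n0,n2} = {n0}; idom=n0
  n6: preds {n1,n4}: {n0,n1} ∩ {n0,n1,n4} = {n0,n1}; idom=n1
  n7: preds {n1,n3,n6}: {n0,n1} ∩ {n0,n3} ∩ {n0,n1,n6} = {n0}; idom=n0

DF derivation:
  join n3 pred n0: · stop@n0
  join n3 pred n2: n2 stop@n0
  join n6 pred n1: · stop@n1
  join n6 pred n4: n4 stop@n1
  join n7 pred n1: n1 stop@n0
  join n7 pred n3: n3 stop@n0
  join n7 pred n6: n6→n1 stop@n0
  n0 → ∅
  n1 → {n7}
  n2 → {n3}
  n3 → {n7}
  n4 → {n6}
  n5 → ∅
  n6 → {n7}
  n7 → ∅

DF(n2) = ["n3"]

Answer: ["n3"]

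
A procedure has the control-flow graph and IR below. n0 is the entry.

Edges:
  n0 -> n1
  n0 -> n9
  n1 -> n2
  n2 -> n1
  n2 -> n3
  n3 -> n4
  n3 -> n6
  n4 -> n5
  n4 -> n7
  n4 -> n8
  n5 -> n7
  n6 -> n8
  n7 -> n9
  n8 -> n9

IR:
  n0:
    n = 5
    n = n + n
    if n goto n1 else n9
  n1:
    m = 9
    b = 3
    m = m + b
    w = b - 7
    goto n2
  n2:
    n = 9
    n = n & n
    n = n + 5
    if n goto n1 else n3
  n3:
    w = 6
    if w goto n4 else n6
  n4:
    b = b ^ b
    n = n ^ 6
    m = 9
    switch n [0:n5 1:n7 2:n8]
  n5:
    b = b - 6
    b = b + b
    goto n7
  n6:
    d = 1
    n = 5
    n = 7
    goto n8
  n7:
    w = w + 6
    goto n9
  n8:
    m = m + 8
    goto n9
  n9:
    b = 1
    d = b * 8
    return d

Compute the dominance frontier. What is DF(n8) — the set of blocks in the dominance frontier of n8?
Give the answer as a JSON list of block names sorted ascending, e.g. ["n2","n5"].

idom tree: n1←n0 n2←n1 n3←n2 n4←n3 n5←n4 n6←n3 n7←n4 n8←n3 n9←n0
Dom at joins:
  n1: preds {n0,n2}: {n0} ∩ {n0,n1,n2} = {n0}; idom=n0
  n7: preds {n4,n5}: {n0,n1,n2,n3,n4} ∩ {n0,n1,n2,n3,n4,n5} = {n0,n1,n2,n3,n4}; idom=n4
  n8: preds {n4,n6}: {n0,n1,n2,n3,n4} ∩ {n0,n1,n2,n3,n6} = {n0,n1,n2,n3}; idom=n3
  n9: preds {n0,n7,n8}: {n0} ∩ {n0,n1,n2,n3,n4,n7} ∩ {n0,n1,n2,n3,n8} = {n0}; idom=n0

Frontier:
  join n1 pred n0: · stop@n0
  join n1 pred n2: n2→n1 stop@n0
  join n7 pred n4: · stop@n4
  join n7 pred n5: n5 stop@n4
  join n8 pred n4: n4 stop@n3
  join n8 pred n6: n6 stop@n3
  join n9 pred n0: · stop@n0
  join n9 pred n7: n7→n4→n3→n2→n1 stop@n0
  join n9 pred n8: n8→n3→n2→n1 stop@n0
  n0: DF=∅
  n1: DF={n1,n9}
  n2: DF={n1,n9}
  n3: DF={n9}
  n4: DF={n8,n9}
  n5: DF={n7}
  n6: DF={n8}
  n7: DF={n9}
  n8: DF={n9}
  n9: DF=∅

DF(n8) = ["n9"]

Answer: ["n9"]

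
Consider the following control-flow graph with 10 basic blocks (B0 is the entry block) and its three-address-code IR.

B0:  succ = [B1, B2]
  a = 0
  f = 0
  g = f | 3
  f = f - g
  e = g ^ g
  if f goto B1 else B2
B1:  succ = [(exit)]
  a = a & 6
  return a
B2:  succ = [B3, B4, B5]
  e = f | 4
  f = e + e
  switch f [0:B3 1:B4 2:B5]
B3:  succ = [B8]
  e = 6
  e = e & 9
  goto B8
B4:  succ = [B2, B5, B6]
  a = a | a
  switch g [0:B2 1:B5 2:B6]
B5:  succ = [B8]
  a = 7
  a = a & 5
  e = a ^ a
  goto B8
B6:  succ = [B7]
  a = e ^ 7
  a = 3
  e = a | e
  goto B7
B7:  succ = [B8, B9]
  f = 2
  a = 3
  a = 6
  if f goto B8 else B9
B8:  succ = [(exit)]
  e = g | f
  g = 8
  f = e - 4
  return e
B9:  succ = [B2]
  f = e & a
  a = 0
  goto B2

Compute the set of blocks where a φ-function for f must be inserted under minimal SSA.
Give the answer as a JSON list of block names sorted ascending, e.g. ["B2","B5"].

idom tree: B1←B0 B2←B0 B3←B2 B4←B2 B5←B2 B6←B4 B7←B6 B8←B2 B9←B7
Dom at joins:
  B2: preds {B0,B4,B9}: {B0} ∩ {B0,B2,B4} ∩ {B0,B2,B4,B6,B7,B9} = {B0}; idom=B0
  B5: preds {B2,B4}: {B0,B2} ∩ {B0,B2,B4} = {B0,B2}; idom=B2
  B8: preds {B3,B5,B7}: {B0,B2,B3} ∩ {B0,B2,B5} ∩ {B0,B2,B4,B6,B7} = {B0,B2}; idom=B2

Frontier:
  B2←B0: walk · to B0
  B2←B4: walk B4→B2 to B0
  B2←B9: walk B9→B7→B6→B4→B2 to B0
  B5←B2: walk · to B2
  B5←B4: walk B4 to B2
  B8←B3: walk B3 to B2
  B8←B5: walk B5 to B2
  B8←B7: walk B7→B6→B4 to B2
  B0: DF=∅
  B1: DF=∅
  B2: DF={B2}
  B3: DF={B8}
  B4: DF={B2,B5,B8}
  B5: DF={B8}
  B6: DF={B2,B8}
  B7: DF={B2,B8}
  B8: DF=∅
  B9: DF={B2}

φ for f: defs {B0,B2,B7,B8,B9}
  DF⁺ = {B2,B8}

Answer: ["B2", "B8"]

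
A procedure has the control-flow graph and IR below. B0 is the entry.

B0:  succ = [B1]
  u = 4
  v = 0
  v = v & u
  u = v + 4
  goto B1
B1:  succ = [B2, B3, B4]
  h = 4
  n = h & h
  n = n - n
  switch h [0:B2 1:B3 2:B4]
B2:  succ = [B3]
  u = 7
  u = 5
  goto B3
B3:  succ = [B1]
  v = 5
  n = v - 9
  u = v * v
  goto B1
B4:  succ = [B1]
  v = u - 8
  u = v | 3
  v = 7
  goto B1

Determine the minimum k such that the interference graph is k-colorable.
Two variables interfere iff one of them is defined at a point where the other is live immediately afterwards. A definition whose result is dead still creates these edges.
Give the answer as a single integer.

Answer: 3

Derivation:
def/use:
  B0: {u,v} / ∅
  B1: {h,n} / ∅
  B2: {u} / ∅
  B3: {n,u,v} / ∅
  B4: {u,v} / {u}

Live sets:
  B0 li=∅ lo={u}
  B1 li={u} lo={u}
  B2 li=∅ lo=∅
  B3 li=∅ lo={u}
  B4 li={u} lo={u}

Conflict graph:
  h: {n,u}
  n: {h,u,v}
  u: {h,n,v}
  v: {n,u}

Registers:
  clique {h,n,u} ⇒ need ≥ 3
  3-colouring: c0={n}  c1={u}  c2={h,v}
  χ = 3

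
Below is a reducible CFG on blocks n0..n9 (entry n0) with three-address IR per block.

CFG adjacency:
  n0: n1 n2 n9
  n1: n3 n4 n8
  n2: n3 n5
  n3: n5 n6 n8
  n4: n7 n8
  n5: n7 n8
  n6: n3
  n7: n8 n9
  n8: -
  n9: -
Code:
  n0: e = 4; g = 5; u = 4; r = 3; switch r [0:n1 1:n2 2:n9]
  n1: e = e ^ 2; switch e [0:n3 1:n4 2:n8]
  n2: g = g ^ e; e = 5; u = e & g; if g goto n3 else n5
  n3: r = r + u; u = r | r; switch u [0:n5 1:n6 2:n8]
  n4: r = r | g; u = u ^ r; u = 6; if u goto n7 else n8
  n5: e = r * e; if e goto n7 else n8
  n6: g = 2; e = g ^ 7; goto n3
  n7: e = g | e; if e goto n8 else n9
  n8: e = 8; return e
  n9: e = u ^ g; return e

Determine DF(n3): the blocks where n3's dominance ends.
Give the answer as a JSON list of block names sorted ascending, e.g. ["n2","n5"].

idom tree: n1←n0 n2←n0 n3←n0 n4←n1 n5←n0 n6←n3 n7←n0 n8←n0 n9←n0
Join-block Dom:
  n3: preds {n1,n2,n6}: {n0,n1} ∩ {n0,n2} ∩ {n0,n3,n6} = {n0}; idom=n0
  n5: preds {n2,n3}: {n0,n2} ∩ {n0,n3} = {n0}; idom=n0
  n7: preds {n4,n5}: {n0,n1,n4} ∩ {n0,n5} = {n0}; idom=n0
  n8: preds {n1,n3,n4,n5,n7}: {n0,n1} ∩ {n0,n3} ∩ {n0,n1,n4} ∩ {n0,n5} ∩ {n0,n7} = {n0}; idom=n0
  n9: preds {n0,n7}: {n0} ∩ {n0,n7} = {n0}; idom=n0

Frontier:
  join n3 pred n1: n1 stop@n0
  join n3 pred n2: n2 stop@n0
  join n3 pred n6: n6→n3 stop@n0
  join n5 pred n2: n2 stop@n0
  join n5 pred n3: n3 stop@n0
  join n7 pred n4: n4→n1 stop@n0
  join n7 pred n5: n5 stop@n0
  join n8 pred n1: n1 stop@n0
  join n8 pred n3: n3 stop@n0
  join n8 pred n4: n4→n1 stop@n0
  join n8 pred n5: n5 stop@n0
  join n8 pred n7: n7 stop@n0
  join n9 pred n0: · stop@n0
  join n9 pred n7: n7 stop@n0
  DF(n0)=∅
  DF(n1)={n3,n7,n8}
  DF(n2)={n3,n5}
  DF(n3)={n3,n5,n8}
  DF(n4)={n7,n8}
  DF(n5)={n7,n8}
  DF(n6)={n3}
  DF(n7)={n8,n9}
  DF(n8)=∅
  DF(n9)=∅

DF(n3) = ["n3", "n5", "n8"]

Answer: ["n3", "n5", "n8"]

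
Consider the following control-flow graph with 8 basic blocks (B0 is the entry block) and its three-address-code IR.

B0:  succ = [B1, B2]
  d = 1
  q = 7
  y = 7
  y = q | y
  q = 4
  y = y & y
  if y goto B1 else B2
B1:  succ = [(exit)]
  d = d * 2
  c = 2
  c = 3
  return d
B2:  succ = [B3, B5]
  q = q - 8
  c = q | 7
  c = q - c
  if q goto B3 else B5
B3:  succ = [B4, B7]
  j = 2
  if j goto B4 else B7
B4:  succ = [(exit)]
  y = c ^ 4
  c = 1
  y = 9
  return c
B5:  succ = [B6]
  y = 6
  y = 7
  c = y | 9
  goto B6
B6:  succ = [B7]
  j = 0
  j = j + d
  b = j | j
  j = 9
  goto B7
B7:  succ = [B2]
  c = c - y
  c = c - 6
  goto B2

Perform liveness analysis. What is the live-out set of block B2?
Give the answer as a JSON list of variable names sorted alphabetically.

Answer: ["c", "d", "q", "y"]

Derivation:
Per-block:
  B0 def {d,q,y} use ∅
  B1 def {c,d} use {d}
  B2 def {c,q} use {q}
  B3 def {j} use ∅
  B4 def {c,y} use {c}
  B5 def {c,y} use ∅
  B6 def {b,j} use {d}
  B7 def {c} use {c,y}

Live sets:
  live B0: ∅→{d,q,y}
  live B1: {d}→∅
  live B2: {d,q,y}→{c,d,q,y}
  live B3: {c,d,q,y}→{c,d,q,y}
  live B4: {c}→∅
  live B5: {d,q}→{c,d,q,y}
  live B6: {c,d,q,y}→{c,d,q,y}
  live B7: {c,d,q,y}→{d,q,y}

live-out(B2) = ["c", "d", "q", "y"]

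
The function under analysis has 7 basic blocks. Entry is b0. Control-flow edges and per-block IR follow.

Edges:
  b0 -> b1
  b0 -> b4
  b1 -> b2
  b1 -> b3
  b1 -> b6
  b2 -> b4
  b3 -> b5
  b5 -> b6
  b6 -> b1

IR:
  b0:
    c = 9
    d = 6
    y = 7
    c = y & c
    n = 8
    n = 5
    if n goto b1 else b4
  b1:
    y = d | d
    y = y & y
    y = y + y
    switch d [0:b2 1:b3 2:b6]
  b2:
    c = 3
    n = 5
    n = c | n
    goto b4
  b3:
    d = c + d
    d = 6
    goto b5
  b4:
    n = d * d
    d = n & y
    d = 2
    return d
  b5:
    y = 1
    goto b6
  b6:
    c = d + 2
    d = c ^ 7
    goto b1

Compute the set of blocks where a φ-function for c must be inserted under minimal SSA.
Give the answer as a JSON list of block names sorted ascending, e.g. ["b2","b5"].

idom tree: b1←b0 b2←b1 b3←b1 b4←b0 b5←b3 b6←b1
Join-block Dom:
  b1: preds {b0,b6}: {b0} ∩ {b0,b1,b6} = {b0}; idom=b0
  b4: preds {b0,b2}: {b0} ∩ {b0,b1,b2} = {b0}; idom=b0
  b6: preds {b1,b5}: {b0,b1} ∩ {b0,b1,b3,b5} = {b0,b1}; idom=b1

DF derivation:
  b1←b0: walk · to b0
  b1←b6: walk b6→b1 to b0
  b4←b0: walk · to b0
  b4←b2: walk b2→b1 to b0
  b6←b1: walk · to b1
  b6←b5: walk b5→b3 to b1
  DF(b0)=∅
  DF(b1)={b1,b4}
  DF(b2)={b4}
  DF(b3)={b6}
  DF(b4)=∅
  DF(b5)={b6}
  DF(b6)={b1}

φ for c: defs {b0,b2,b6}
  DF⁺ = {b1,b4}

Answer: ["b1", "b4"]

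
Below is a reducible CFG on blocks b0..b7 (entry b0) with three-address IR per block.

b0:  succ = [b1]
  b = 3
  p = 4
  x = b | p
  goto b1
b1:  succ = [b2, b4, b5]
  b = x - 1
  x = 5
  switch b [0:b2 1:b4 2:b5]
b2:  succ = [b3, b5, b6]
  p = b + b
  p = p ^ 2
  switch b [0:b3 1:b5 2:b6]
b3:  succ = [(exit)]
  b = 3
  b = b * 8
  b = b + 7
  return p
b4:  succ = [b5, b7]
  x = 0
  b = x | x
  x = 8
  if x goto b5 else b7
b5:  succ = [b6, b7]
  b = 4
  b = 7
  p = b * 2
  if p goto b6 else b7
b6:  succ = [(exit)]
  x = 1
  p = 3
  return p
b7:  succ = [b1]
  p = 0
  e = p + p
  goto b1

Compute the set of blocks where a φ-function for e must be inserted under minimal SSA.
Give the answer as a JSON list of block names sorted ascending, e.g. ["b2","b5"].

idom tree: b1←b0 b2←b1 b3←b2 b4←b1 b5←b1 b6←b1 b7←b1
Dom∩ at merges:
  b1: preds {b0,b7}: {b0} ∩ {b0,b1,b7} = {b0}; idom=b0
  b5: preds {b1,b2,b4}: {b0,b1} ∩ {b0,b1,b2} ∩ {b0,b1,b4} = {b0,b1}; idom=b1
  b6: preds {b2,b5}: {b0,b1,b2} ∩ {b0,b1,b5} = {b0,b1}; idom=b1
  b7: preds {b4,b5}: {b0,b1,b4} ∩ {b0,b1,b5} = {b0,b1}; idom=b1

DF walk-up:
  b1←b0: walk · to b0
  b1←b7: walk b7→b1 to b0
  b5←b1: walk · to b1
  b5←b2: walk b2 to b1
  b5←b4: walk b4 to b1
  b6←b2: walk b2 to b1
  b6←b5: walk b5 to b1
  b7←b4: walk b4 to b1
  b7←b5: walk b5 to b1
  DF(b0)=∅
  DF(b1)={b1}
  DF(b2)={b5,b6}
  DF(b3)=∅
  DF(b4)={b5,b7}
  DF(b5)={b6,b7}
  DF(b6)=∅
  DF(b7)={b1}

φ for e: defs {b7}
  DF⁺ = {b1}

Answer: ["b1"]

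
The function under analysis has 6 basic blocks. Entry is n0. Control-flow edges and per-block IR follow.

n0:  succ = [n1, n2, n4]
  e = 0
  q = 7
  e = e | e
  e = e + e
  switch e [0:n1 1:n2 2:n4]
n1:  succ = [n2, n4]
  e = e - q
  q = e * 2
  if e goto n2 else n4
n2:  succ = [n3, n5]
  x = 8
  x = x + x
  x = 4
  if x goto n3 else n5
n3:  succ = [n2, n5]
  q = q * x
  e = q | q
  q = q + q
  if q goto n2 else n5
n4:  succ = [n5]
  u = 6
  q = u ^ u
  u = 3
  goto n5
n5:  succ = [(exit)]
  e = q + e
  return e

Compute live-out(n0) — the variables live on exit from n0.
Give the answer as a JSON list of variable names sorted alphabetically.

Answer: ["e", "q"]

Derivation:
Per-block:
  n0: def={e,q} ue=∅
  n1: def={e,q} ue={e,q}
  n2: def={x} ue=∅
  n3: def={e,q} ue={q,x}
  n4: def={q,u} ue=∅
  n5: def={e} ue={e,q}

Backward fixpoint:
  live n0: ∅→{e,q}
  live n1: {e,q}→{e,q}
  live n2: {e,q}→{e,q,x}
  live n3: {q,x}→{e,q}
  live n4: {e}→{e,q}
  live n5: {e,q}→∅

live-out(n0) = ["e", "q"]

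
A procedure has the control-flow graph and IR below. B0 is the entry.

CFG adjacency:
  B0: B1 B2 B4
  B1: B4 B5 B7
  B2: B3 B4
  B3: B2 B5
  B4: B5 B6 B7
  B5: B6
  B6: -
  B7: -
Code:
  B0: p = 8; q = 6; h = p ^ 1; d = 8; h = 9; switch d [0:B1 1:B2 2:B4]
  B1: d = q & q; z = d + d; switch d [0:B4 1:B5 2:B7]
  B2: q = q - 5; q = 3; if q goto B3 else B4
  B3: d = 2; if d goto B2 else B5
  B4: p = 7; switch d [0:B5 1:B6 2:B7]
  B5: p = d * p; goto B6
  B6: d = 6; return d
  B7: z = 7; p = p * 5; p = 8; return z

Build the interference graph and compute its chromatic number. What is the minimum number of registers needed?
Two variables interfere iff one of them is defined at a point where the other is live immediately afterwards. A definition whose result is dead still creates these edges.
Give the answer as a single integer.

Per-block:
  B0: def={d,h,p,q} ue=∅
  B1: def={d,z} ue={q}
  B2: def={q} ue={q}
  B3: def={d} ue=∅
  B4: def={p} ue={d}
  B5: def={p} ue={d,p}
  B6: def={d} ue=∅
  B7: def={p,z} ue={p}

Live sets:
  B0 li=∅ lo={d,p,q}
  B1 li={p,q} lo={d,p}
  B2 li={d,p,q} lo={d,p,q}
  B3 li={p,q} lo={d,p,q}
  B4 li={d} lo={d,p}
  B5 li={d,p} lo=∅
  B6 li=∅ lo=∅
  B7 li={p} lo=∅

Conflict graph:
  d — {h,p,q,z}
  h — {d,p,q}
  p — {d,h,q,z}
  q — {d,h,p}
  z — {d,p}

Colouring:
  clique {d,h,p,q} ⇒ need ≥ 4
  assign d→R0 h→R2 p→R1 q→R3 z→R2 — no edge inside a register ⇒ χ ≤ 4
  χ = 4

Answer: 4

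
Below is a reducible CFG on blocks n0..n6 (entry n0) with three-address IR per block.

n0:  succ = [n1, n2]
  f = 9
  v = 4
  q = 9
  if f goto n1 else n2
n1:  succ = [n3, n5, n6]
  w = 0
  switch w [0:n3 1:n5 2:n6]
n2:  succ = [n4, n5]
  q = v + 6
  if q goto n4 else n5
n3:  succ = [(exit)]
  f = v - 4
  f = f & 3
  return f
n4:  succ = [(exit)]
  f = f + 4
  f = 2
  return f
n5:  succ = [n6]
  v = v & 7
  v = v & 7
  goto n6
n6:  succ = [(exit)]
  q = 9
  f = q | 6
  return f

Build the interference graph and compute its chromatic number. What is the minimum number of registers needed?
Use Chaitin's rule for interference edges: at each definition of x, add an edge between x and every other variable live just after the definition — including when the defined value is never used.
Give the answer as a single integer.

Answer: 3

Derivation:
Per-block:
  n0: {f,q,v} / ∅
  n1: {w} / ∅
  n2: {q} / {v}
  n3: {f} / {v}
  n4: {f} / {f}
  n5: {v} / {v}
  n6: {f,q} / ∅

Backward fixpoint:
  n0: in=∅ out={f,v}
  n1: in={v} out={v}
  n2: in={f,v} out={f,v}
  n3: in={v} out=∅
  n4: in={f} out=∅
  n5: in={v} out=∅
  n6: in=∅ out=∅

Conflict graph:
  f — {q,v}
  q — {f,v}
  v — {f,q,w}
  w — {v}

Registers:
  lower bound: {f,q,v} mutually conflict ⇒ χ ≥ 3
  assign f→r1 q→r2 v→r0 w→r1 — no edge inside a register ⇒ χ ≤ 3
  χ = 3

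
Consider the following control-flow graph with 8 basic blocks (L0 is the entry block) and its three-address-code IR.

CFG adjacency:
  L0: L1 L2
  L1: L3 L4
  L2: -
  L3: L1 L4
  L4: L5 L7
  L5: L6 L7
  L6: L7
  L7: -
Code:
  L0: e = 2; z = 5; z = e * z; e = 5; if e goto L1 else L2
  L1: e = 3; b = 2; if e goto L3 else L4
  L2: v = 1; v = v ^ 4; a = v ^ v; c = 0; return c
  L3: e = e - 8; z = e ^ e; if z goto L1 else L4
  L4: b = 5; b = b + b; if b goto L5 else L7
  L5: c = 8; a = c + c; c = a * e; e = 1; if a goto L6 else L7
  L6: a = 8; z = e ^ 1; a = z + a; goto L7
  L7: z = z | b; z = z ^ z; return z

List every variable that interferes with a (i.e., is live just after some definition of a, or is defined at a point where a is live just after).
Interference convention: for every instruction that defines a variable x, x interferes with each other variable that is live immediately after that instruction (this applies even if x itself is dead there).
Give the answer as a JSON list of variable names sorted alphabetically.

Answer: ["b", "c", "e", "z"]

Derivation:
Block summaries:
  L0: {e,z} / ∅
  L1: {b,e} / ∅
  L2: {a,c,v} / ∅
  L3: {e,z} / {e}
  L4: {b} / ∅
  L5: {a,c,e} / {e}
  L6: {a,z} / {e}
  L7: {z} / {b,z}

Liveness:
  L0: in=∅ out={z}
  L1: in={z} out={e,z}
  L2: in=∅ out=∅
  L3: in={e} out={e,z}
  L4: in={e,z} out={b,e,z}
  L5: in={b,e,z} out={b,e,z}
  L6: in={b,e} out={b,z}
  L7: in={b,z} out=∅

Conflict graph:
  a↔{b,c,e,z}
  b↔{a,c,e,z}
  c↔{a,b,e,z}
  e↔{a,b,c,z}
  v↔∅
  z↔{a,b,c,e}

N(a) = ["b", "c", "e", "z"]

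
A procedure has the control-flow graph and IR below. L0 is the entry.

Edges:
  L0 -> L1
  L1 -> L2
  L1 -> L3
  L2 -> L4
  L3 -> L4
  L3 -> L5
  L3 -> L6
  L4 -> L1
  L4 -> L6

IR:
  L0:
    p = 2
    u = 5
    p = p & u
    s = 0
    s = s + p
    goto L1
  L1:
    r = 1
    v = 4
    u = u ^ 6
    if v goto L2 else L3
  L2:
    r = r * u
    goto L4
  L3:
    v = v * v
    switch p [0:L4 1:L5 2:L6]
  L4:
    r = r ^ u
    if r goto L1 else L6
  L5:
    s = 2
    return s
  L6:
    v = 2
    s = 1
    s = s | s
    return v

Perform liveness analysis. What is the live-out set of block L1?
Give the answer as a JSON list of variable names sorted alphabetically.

Answer: ["p", "r", "u", "v"]

Analysis:
def/use:
  L0: def={p,s,u} ue=∅
  L1: def={r,u,v} ue={u}
  L2: def={r} ue={r,u}
  L3: def={v} ue={p,v}
  L4: def={r} ue={r,u}
  L5: def={s} ue=∅
  L6: def={s,v} ue=∅

Backward fixpoint:
  L0 li=∅ lo={p,u}
  L1 li={p,u} lo={p,r,u,v}
  L2 li={p,r,u} lo={p,r,u}
  L3 li={p,r,u,v} lo={p,r,u}
  L4 li={p,r,u} lo={p,u}
  L5 li=∅ lo=∅
  L6 li=∅ lo=∅

live-out(L1) = ["p", "r", "u", "v"]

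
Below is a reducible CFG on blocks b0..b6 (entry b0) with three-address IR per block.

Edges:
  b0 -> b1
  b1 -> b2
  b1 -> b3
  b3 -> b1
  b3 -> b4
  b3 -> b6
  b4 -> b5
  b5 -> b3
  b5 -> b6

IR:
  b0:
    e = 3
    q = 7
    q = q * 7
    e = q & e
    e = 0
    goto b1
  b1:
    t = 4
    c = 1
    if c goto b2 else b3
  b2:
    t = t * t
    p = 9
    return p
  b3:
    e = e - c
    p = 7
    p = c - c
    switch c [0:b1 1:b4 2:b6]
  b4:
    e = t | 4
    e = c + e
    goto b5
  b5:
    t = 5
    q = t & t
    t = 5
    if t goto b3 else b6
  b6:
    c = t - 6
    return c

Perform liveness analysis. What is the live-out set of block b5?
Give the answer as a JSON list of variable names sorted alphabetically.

def/use:
  b0: {e,q} / ∅
  b1: {c,t} / ∅
  b2: {p,t} / {t}
  b3: {e,p} / {c,e}
  b4: {e} / {c,t}
  b5: {q,t} / ∅
  b6: {c} / {t}

Live sets:
  b0: in=∅ out={e}
  b1: in={e} out={c,e,t}
  b2: in={t} out=∅
  b3: in={c,e,t} out={c,e,t}
  b4: in={c,t} out={c,e}
  b5: in={c,e} out={c,e,t}
  b6: in={t} out=∅

live-out(b5) = ["c", "e", "t"]

Answer: ["c", "e", "t"]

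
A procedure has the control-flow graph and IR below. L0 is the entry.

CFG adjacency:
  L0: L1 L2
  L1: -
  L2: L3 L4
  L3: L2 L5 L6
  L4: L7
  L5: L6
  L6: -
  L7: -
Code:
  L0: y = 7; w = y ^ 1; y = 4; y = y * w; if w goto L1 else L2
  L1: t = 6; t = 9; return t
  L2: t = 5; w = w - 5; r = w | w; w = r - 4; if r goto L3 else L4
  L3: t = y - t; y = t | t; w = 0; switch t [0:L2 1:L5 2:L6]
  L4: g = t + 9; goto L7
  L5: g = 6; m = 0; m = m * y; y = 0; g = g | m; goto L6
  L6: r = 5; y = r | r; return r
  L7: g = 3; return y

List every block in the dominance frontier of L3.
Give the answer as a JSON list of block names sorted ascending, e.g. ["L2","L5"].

idom tree: L1←L0 L2←L0 L3←L2 L4←L2 L5←L3 L6←L3 L7←L4
Dom at joins:
  L2: preds {L0,L3}: {L0} ∩ {L0,L2,L3} = {L0}; idom=L0
  L6: preds {L3,L5}: {L0,L2,L3} ∩ {L0,L2,L3,L5} = {L0,L2,L3}; idom=L3

Frontier:
  join L2 pred L0: · stop@L0
  join L2 pred L3: L3→L2 stop@L0
  join L6 pred L3: · stop@L3
  join L6 pred L5: L5 stop@L3
  DF(L0)=∅
  DF(L1)=∅
  DF(L2)={L2}
  DF(L3)={L2}
  DF(L4)=∅
  DF(L5)={L6}
  DF(L6)=∅
  DF(L7)=∅

DF(L3) = ["L2"]

Answer: ["L2"]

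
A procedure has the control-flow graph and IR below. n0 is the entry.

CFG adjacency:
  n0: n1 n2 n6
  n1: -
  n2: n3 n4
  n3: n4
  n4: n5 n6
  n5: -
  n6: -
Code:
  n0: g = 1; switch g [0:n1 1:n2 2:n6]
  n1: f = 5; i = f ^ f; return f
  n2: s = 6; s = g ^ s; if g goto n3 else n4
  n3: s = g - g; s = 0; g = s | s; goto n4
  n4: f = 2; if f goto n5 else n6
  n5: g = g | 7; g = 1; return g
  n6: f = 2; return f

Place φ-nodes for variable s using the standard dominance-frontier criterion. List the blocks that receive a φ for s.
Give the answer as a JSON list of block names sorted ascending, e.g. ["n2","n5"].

idom tree: n1←n0 n2←n0 n3←n2 n4←n2 n5←n4 n6←n0
Dom∩ at merges:
  n4: preds {n2,n3}: {n0,n2} ∩ {n0,n2,n3} = {n0,n2}; idom=n2
  n6: preds {n0,n4}: {n0} ∩ {n0,n2,n4} = {n0}; idom=n0

DF walk-up:
  n4←n2: walk · to n2
  n4←n3: walk n3 to n2
  n6←n0: walk · to n0
  n6←n4: walk n4→n2 to n0
  n0 → ∅
  n1 → ∅
  n2 → {n6}
  n3 → {n4}
  n4 → {n6}
  n5 → ∅
  n6 → ∅

φ for s: defs {n2,n3}
  DF⁺ = {n4,n6}

Answer: ["n4", "n6"]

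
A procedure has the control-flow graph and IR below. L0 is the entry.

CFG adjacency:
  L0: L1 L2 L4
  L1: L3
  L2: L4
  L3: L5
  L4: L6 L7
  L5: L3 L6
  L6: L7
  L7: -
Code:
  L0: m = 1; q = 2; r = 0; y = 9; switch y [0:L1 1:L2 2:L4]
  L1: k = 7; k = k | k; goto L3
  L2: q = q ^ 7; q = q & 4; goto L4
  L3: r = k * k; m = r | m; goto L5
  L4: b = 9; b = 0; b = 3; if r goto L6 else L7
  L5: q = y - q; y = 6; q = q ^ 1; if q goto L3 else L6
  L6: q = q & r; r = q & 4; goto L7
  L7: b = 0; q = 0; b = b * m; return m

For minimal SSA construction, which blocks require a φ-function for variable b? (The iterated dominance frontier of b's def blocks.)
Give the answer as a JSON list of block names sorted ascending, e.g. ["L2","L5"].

Answer: ["L6", "L7"]

Working:
idom tree: L1←L0 L2←L0 L3←L1 L4←L0 L5←L3 L6←L0 L7←L0
Join-block Dom:
  L3: preds {L1,L5}: {L0,L1} ∩ {L0,L1,L3,L5} = {L0,L1}; idom=L1
  L4: preds {L0,L2}: {L0} ∩ {L0,L2} = {L0}; idom=L0
  L6: preds {L4,L5}: {L0,L4} ∩ {L0,L1,L3,L5} = {L0}; idom=L0
  L7: preds {L4,L6}: {L0,L4} ∩ {L0,L6} = {L0}; idom=L0

DF walk-up:
  L3←L1: walk · to L1
  L3←L5: walk L5→L3 to L1
  L4←L0: walk · to L0
  L4←L2: walk L2 to L0
  L6←L4: walk L4 to L0
  L6←L5: walk L5→L3→L1 to L0
  L7←L4: walk L4 to L0
  L7←L6: walk L6 to L0
  L0: DF=∅
  L1: DF={L6}
  L2: DF={L4}
  L3: DF={L3,L6}
  L4: DF={L6,L7}
  L5: DF={L3,L6}
  L6: DF={L7}
  L7: DF=∅

φ for b: defs {L4,L7}
  DF⁺ = {L6,L7}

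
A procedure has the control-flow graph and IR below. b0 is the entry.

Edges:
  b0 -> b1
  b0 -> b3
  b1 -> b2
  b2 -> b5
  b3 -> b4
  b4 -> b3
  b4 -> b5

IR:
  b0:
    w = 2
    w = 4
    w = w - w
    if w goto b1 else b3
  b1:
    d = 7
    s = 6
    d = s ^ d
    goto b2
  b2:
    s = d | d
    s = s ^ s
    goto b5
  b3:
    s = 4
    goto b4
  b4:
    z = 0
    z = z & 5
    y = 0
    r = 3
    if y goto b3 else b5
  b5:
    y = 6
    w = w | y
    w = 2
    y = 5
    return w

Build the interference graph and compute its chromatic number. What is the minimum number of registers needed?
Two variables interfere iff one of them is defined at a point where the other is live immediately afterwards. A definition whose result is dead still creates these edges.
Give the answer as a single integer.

def/use:
  b0: {w} / ∅
  b1: {d,s} / ∅
  b2: {s} / {d}
  b3: {s} / ∅
  b4: {r,y,z} / ∅
  b5: {w,y} / {w}

Liveness:
  live b0: ∅→{w}
  live b1: {w}→{d,w}
  live b2: {d,w}→{w}
  live b3: {w}→{w}
  live b4: {w}→{w}
  live b5: {w}→∅

Interfere edges:
  d — {s,w}
  r — {w,y}
  s — {d,w}
  w — {d,r,s,y,z}
  y — {r,w}
  z — {w}

Registers:
  clique {d,s,w} ⇒ need ≥ 3
  3-colouring: c0={w}  c1={d,r,z}  c2={s,y}
  χ = 3

Answer: 3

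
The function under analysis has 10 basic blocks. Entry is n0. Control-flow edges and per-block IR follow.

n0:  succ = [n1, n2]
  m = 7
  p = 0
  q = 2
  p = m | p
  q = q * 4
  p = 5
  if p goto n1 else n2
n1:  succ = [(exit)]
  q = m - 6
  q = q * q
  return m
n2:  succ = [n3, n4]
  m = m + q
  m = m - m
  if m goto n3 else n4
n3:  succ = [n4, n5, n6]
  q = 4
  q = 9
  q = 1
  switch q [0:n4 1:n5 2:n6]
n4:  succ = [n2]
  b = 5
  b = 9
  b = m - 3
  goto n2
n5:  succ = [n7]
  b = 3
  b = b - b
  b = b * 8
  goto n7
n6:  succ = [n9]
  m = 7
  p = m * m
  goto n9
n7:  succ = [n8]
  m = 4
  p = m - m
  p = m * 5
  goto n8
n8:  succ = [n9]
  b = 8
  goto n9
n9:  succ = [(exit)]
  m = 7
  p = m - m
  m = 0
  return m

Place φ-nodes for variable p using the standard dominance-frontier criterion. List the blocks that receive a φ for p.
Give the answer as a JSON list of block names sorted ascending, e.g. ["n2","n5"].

Answer: ["n9"]

Derivation:
idom tree: n1←n0 n2←n0 n3←n2 n4←n2 n5←n3 n6←n3 n7←n5 n8←n7 n9←n3
Dom∩ at merges:
  n2: preds {n0,n4}: {n0} ∩ {n0,n2,n4} = {n0}; idom=n0
  n4: preds {n2,n3}: {n0,n2} ∩ {n0,n2,n3} = {n0,n2}; idom=n2
  n9: preds {n6,n8}: {n0,n2,n3,n6} ∩ {n0,n2,n3,n5,n7,n8} = {n0,n2,n3}; idom=n3

DF derivation:
  n2←n0: walk · to n0
  n2←n4: walk n4→n2 to n0
  n4←n2: walk · to n2
  n4←n3: walk n3 to n2
  n9←n6: walk n6 to n3
  n9←n8: walk n8→n7→n5 to n3
  DF(n0)=∅
  DF(n1)=∅
  DF(n2)={n2}
  DF(n3)={n4}
  DF(n4)={n2}
  DF(n5)={n9}
  DF(n6)={n9}
  DF(n7)={n9}
  DF(n8)={n9}
  DF(n9)=∅

φ for p: defs {n0,n6,n7,n9}
  DF⁺ = {n9}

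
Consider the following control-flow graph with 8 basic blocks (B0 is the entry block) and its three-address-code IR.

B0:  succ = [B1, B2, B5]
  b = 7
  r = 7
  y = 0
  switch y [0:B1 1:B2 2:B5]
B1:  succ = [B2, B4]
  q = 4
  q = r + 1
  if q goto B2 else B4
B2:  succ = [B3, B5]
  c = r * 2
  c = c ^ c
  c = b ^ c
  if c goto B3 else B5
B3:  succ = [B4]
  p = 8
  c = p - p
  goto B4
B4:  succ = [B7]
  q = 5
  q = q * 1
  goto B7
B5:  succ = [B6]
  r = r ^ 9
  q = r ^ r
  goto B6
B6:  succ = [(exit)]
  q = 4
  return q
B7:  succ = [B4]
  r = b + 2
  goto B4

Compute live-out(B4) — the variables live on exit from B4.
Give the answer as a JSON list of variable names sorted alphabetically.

Answer: ["b"]

Analysis:
Block summaries:
  B0: {b,r,y} / ∅
  B1: {q} / {r}
  B2: {c} / {b,r}
  B3: {c,p} / ∅
  B4: {q} / ∅
  B5: {q,r} / {r}
  B6: {q} / ∅
  B7: {r} / {b}

Liveness:
  live B0: ∅→{b,r}
  live B1: {b,r}→{b,r}
  live B2: {b,r}→{b,r}
  live B3: {b}→{b}
  live B4: {b}→{b}
  live B5: {r}→∅
  live B6: ∅→∅
  live B7: {b}→{b}

live-out(B4) = ["b"]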